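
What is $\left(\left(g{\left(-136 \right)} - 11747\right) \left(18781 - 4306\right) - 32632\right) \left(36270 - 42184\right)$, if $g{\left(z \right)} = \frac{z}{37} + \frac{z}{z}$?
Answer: $\frac{37222952169676}{37} \approx 1.006 \cdot 10^{12}$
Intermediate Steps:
$g{\left(z \right)} = 1 + \frac{z}{37}$ ($g{\left(z \right)} = z \frac{1}{37} + 1 = \frac{z}{37} + 1 = 1 + \frac{z}{37}$)
$\left(\left(g{\left(-136 \right)} - 11747\right) \left(18781 - 4306\right) - 32632\right) \left(36270 - 42184\right) = \left(\left(\left(1 + \frac{1}{37} \left(-136\right)\right) - 11747\right) \left(18781 - 4306\right) - 32632\right) \left(36270 - 42184\right) = \left(\left(\left(1 - \frac{136}{37}\right) - 11747\right) 14475 - 32632\right) \left(-5914\right) = \left(\left(- \frac{99}{37} - 11747\right) 14475 - 32632\right) \left(-5914\right) = \left(\left(- \frac{434738}{37}\right) 14475 - 32632\right) \left(-5914\right) = \left(- \frac{6292832550}{37} - 32632\right) \left(-5914\right) = \left(- \frac{6294039934}{37}\right) \left(-5914\right) = \frac{37222952169676}{37}$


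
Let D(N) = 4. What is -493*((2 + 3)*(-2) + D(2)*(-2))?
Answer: 8874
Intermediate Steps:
-493*((2 + 3)*(-2) + D(2)*(-2)) = -493*((2 + 3)*(-2) + 4*(-2)) = -493*(5*(-2) - 8) = -493*(-10 - 8) = -493*(-18) = 8874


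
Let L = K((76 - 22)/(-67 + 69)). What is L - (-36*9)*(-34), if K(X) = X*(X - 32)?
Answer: -11151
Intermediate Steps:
K(X) = X*(-32 + X)
L = -135 (L = ((76 - 22)/(-67 + 69))*(-32 + (76 - 22)/(-67 + 69)) = (54/2)*(-32 + 54/2) = (54*(½))*(-32 + 54*(½)) = 27*(-32 + 27) = 27*(-5) = -135)
L - (-36*9)*(-34) = -135 - (-36*9)*(-34) = -135 - (-324)*(-34) = -135 - 1*11016 = -135 - 11016 = -11151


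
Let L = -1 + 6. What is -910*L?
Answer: -4550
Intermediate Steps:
L = 5
-910*L = -910*5 = -4550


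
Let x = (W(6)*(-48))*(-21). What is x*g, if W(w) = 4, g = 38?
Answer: 153216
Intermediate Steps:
x = 4032 (x = (4*(-48))*(-21) = -192*(-21) = 4032)
x*g = 4032*38 = 153216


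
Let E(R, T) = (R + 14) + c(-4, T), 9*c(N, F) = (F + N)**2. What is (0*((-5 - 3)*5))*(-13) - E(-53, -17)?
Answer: -10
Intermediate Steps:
c(N, F) = (F + N)**2/9
E(R, T) = 14 + R + (-4 + T)**2/9 (E(R, T) = (R + 14) + (T - 4)**2/9 = (14 + R) + (-4 + T)**2/9 = 14 + R + (-4 + T)**2/9)
(0*((-5 - 3)*5))*(-13) - E(-53, -17) = (0*((-5 - 3)*5))*(-13) - (14 - 53 + (-4 - 17)**2/9) = (0*(-8*5))*(-13) - (14 - 53 + (1/9)*(-21)**2) = (0*(-40))*(-13) - (14 - 53 + (1/9)*441) = 0*(-13) - (14 - 53 + 49) = 0 - 1*10 = 0 - 10 = -10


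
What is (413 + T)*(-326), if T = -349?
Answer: -20864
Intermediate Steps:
(413 + T)*(-326) = (413 - 349)*(-326) = 64*(-326) = -20864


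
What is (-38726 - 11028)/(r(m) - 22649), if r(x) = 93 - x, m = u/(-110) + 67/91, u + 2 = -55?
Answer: 498037540/225798117 ≈ 2.2057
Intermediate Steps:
u = -57 (u = -2 - 55 = -57)
m = 12557/10010 (m = -57/(-110) + 67/91 = -57*(-1/110) + 67*(1/91) = 57/110 + 67/91 = 12557/10010 ≈ 1.2544)
(-38726 - 11028)/(r(m) - 22649) = (-38726 - 11028)/((93 - 1*12557/10010) - 22649) = -49754/((93 - 12557/10010) - 22649) = -49754/(918373/10010 - 22649) = -49754/(-225798117/10010) = -49754*(-10010/225798117) = 498037540/225798117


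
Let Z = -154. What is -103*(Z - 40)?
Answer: 19982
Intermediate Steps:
-103*(Z - 40) = -103*(-154 - 40) = -103*(-194) = 19982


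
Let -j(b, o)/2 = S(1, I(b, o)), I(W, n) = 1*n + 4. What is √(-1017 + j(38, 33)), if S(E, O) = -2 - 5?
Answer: I*√1003 ≈ 31.67*I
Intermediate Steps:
I(W, n) = 4 + n (I(W, n) = n + 4 = 4 + n)
S(E, O) = -7
j(b, o) = 14 (j(b, o) = -2*(-7) = 14)
√(-1017 + j(38, 33)) = √(-1017 + 14) = √(-1003) = I*√1003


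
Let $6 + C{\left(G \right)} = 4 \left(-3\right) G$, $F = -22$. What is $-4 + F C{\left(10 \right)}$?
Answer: $2768$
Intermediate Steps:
$C{\left(G \right)} = -6 - 12 G$ ($C{\left(G \right)} = -6 + 4 \left(-3\right) G = -6 - 12 G$)
$-4 + F C{\left(10 \right)} = -4 - 22 \left(-6 - 120\right) = -4 - -2772 = -4 + 2772 = 2768$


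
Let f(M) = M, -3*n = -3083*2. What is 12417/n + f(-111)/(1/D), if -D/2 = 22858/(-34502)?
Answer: -15001992507/106369666 ≈ -141.04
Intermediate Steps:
D = 22858/17251 (D = -45716/(-34502) = -45716*(-1)/34502 = -2*(-11429/17251) = 22858/17251 ≈ 1.3250)
n = 6166/3 (n = -(-3083)*2/3 = -⅓*(-6166) = 6166/3 ≈ 2055.3)
12417/n + f(-111)/(1/D) = 12417/(6166/3) - 111/(1/(22858/17251)) = 12417*(3/6166) - 111/17251/22858 = 37251/6166 - 111*22858/17251 = 37251/6166 - 2537238/17251 = -15001992507/106369666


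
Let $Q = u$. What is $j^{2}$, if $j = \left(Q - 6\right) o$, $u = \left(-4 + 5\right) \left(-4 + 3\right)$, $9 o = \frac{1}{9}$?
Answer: $\frac{49}{6561} \approx 0.0074684$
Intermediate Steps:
$o = \frac{1}{81}$ ($o = \frac{1}{9 \cdot 9} = \frac{1}{9} \cdot \frac{1}{9} = \frac{1}{81} \approx 0.012346$)
$u = -1$ ($u = 1 \left(-1\right) = -1$)
$Q = -1$
$j = - \frac{7}{81}$ ($j = \left(-1 - 6\right) \frac{1}{81} = \left(-7\right) \frac{1}{81} = - \frac{7}{81} \approx -0.08642$)
$j^{2} = \left(- \frac{7}{81}\right)^{2} = \frac{49}{6561}$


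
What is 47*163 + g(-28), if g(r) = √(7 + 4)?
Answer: 7661 + √11 ≈ 7664.3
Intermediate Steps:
g(r) = √11
47*163 + g(-28) = 47*163 + √11 = 7661 + √11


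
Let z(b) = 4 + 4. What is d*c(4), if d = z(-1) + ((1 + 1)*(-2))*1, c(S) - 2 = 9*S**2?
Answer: 584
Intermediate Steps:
c(S) = 2 + 9*S**2
z(b) = 8
d = 4 (d = 8 + ((1 + 1)*(-2))*1 = 8 + (2*(-2))*1 = 8 - 4*1 = 8 - 4 = 4)
d*c(4) = 4*(2 + 9*4**2) = 4*(2 + 9*16) = 4*(2 + 144) = 4*146 = 584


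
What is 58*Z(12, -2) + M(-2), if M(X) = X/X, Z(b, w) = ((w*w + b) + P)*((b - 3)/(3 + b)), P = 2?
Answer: 3137/5 ≈ 627.40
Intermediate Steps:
Z(b, w) = (-3 + b)*(2 + b + w²)/(3 + b) (Z(b, w) = ((w*w + b) + 2)*((b - 3)/(3 + b)) = ((w² + b) + 2)*((-3 + b)/(3 + b)) = ((b + w²) + 2)*((-3 + b)/(3 + b)) = (2 + b + w²)*((-3 + b)/(3 + b)) = (-3 + b)*(2 + b + w²)/(3 + b))
M(X) = 1
58*Z(12, -2) + M(-2) = 58*((-6 + 12² - 1*12 - 3*(-2)² + 12*(-2)²)/(3 + 12)) + 1 = 58*((-6 + 144 - 12 - 3*4 + 12*4)/15) + 1 = 58*((-6 + 144 - 12 - 12 + 48)/15) + 1 = 58*((1/15)*162) + 1 = 58*(54/5) + 1 = 3132/5 + 1 = 3137/5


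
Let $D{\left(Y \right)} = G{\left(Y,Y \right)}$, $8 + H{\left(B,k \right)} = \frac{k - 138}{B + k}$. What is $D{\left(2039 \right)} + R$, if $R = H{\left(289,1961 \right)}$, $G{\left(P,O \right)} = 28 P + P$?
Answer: $\frac{133028573}{2250} \approx 59124.0$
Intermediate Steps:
$G{\left(P,O \right)} = 29 P$
$H{\left(B,k \right)} = -8 + \frac{-138 + k}{B + k}$ ($H{\left(B,k \right)} = -8 + \frac{k - 138}{B + k} = -8 + \frac{-138 + k}{B + k}$)
$D{\left(Y \right)} = 29 Y$
$R = - \frac{16177}{2250}$ ($R = \frac{-138 - 2312 - 13727}{289 + 1961} = \frac{-138 - 2312 - 13727}{2250} = \frac{1}{2250} \left(-16177\right) = - \frac{16177}{2250} \approx -7.1898$)
$D{\left(2039 \right)} + R = 29 \cdot 2039 - \frac{16177}{2250} = 59131 - \frac{16177}{2250} = \frac{133028573}{2250}$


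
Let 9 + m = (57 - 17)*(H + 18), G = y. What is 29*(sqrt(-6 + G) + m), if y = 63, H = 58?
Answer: 87899 + 29*sqrt(57) ≈ 88118.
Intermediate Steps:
G = 63
m = 3031 (m = -9 + (57 - 17)*(58 + 18) = -9 + 40*76 = -9 + 3040 = 3031)
29*(sqrt(-6 + G) + m) = 29*(sqrt(-6 + 63) + 3031) = 29*(sqrt(57) + 3031) = 29*(3031 + sqrt(57)) = 87899 + 29*sqrt(57)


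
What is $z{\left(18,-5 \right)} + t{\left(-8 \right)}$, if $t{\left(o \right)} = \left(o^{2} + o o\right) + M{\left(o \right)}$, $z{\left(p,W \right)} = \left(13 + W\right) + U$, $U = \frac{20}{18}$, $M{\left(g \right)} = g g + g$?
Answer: $\frac{1738}{9} \approx 193.11$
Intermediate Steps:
$M{\left(g \right)} = g + g^{2}$ ($M{\left(g \right)} = g^{2} + g = g + g^{2}$)
$U = \frac{10}{9}$ ($U = 20 \cdot \frac{1}{18} = \frac{10}{9} \approx 1.1111$)
$z{\left(p,W \right)} = \frac{127}{9} + W$ ($z{\left(p,W \right)} = \left(13 + W\right) + \frac{10}{9} = \frac{127}{9} + W$)
$t{\left(o \right)} = 2 o^{2} + o \left(1 + o\right)$ ($t{\left(o \right)} = \left(o^{2} + o o\right) + o \left(1 + o\right) = \left(o^{2} + o^{2}\right) + o \left(1 + o\right) = 2 o^{2} + o \left(1 + o\right)$)
$z{\left(18,-5 \right)} + t{\left(-8 \right)} = \left(\frac{127}{9} - 5\right) - 8 \left(1 + 3 \left(-8\right)\right) = \frac{82}{9} - 8 \left(1 - 24\right) = \frac{82}{9} - -184 = \frac{82}{9} + 184 = \frac{1738}{9}$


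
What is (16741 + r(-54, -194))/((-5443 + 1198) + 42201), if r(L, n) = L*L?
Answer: 19657/37956 ≈ 0.51789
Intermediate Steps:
r(L, n) = L²
(16741 + r(-54, -194))/((-5443 + 1198) + 42201) = (16741 + (-54)²)/((-5443 + 1198) + 42201) = (16741 + 2916)/(-4245 + 42201) = 19657/37956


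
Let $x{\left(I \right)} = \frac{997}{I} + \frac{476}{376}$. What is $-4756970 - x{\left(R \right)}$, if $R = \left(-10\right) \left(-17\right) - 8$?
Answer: $- \frac{18109813039}{3807} \approx -4.757 \cdot 10^{6}$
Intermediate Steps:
$R = 162$ ($R = 170 - 8 = 162$)
$x{\left(I \right)} = \frac{119}{94} + \frac{997}{I}$ ($x{\left(I \right)} = \frac{997}{I} + 476 \cdot \frac{1}{376} = \frac{997}{I} + \frac{119}{94} = \frac{119}{94} + \frac{997}{I}$)
$-4756970 - x{\left(R \right)} = -4756970 - \left(\frac{119}{94} + \frac{997}{162}\right) = -4756970 - \frac{28249}{3807} = - \frac{18109813039}{3807}$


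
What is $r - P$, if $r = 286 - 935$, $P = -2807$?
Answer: $2158$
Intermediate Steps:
$r = -649$ ($r = 286 - 935 = -649$)
$r - P = -649 - -2807 = -649 + 2807 = 2158$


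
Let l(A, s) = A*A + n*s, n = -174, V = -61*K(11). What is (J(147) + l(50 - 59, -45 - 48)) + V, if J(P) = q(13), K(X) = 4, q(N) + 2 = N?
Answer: 16030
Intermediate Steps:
q(N) = -2 + N
J(P) = 11 (J(P) = -2 + 13 = 11)
V = -244 (V = -61*4 = -244)
l(A, s) = A**2 - 174*s (l(A, s) = A*A - 174*s = A**2 - 174*s)
(J(147) + l(50 - 59, -45 - 48)) + V = (11 + ((50 - 59)**2 - 174*(-45 - 48))) - 244 = (11 + ((-9)**2 - 174*(-93))) - 244 = (11 + (81 + 16182)) - 244 = (11 + 16263) - 244 = 16274 - 244 = 16030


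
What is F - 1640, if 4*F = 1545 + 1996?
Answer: -3019/4 ≈ -754.75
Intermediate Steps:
F = 3541/4 (F = (1545 + 1996)/4 = (¼)*3541 = 3541/4 ≈ 885.25)
F - 1640 = 3541/4 - 1640 = -3019/4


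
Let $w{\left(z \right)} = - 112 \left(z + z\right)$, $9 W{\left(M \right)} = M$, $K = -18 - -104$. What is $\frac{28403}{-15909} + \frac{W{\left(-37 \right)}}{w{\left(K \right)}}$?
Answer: $- \frac{1641269965}{919412928} \approx -1.7851$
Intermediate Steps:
$K = 86$ ($K = -18 + 104 = 86$)
$W{\left(M \right)} = \frac{M}{9}$
$w{\left(z \right)} = - 224 z$ ($w{\left(z \right)} = - 112 \cdot 2 z = - 224 z$)
$\frac{28403}{-15909} + \frac{W{\left(-37 \right)}}{w{\left(K \right)}} = \frac{28403}{-15909} + \frac{\frac{1}{9} \left(-37\right)}{\left(-224\right) 86} = 28403 \left(- \frac{1}{15909}\right) - \frac{37}{9 \left(-19264\right)} = - \frac{28403}{15909} - - \frac{37}{173376} = - \frac{28403}{15909} + \frac{37}{173376} = - \frac{1641269965}{919412928}$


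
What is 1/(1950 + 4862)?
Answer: 1/6812 ≈ 0.00014680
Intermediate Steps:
1/(1950 + 4862) = 1/6812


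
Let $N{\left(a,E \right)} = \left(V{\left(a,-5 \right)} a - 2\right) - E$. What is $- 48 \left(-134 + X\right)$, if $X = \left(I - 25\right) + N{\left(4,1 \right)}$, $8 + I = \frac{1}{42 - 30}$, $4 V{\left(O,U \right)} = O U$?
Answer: $9116$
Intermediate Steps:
$V{\left(O,U \right)} = \frac{O U}{4}$
$N{\left(a,E \right)} = -2 - E - \frac{5 a^{2}}{4}$ ($N{\left(a,E \right)} = \left(\frac{1}{4} a \left(-5\right) a - 2\right) - E = \left(- \frac{5 a}{4} a - 2\right) - E = \left(- \frac{5 a^{2}}{4} - 2\right) - E = \left(-2 - \frac{5 a^{2}}{4}\right) - E = -2 - E - \frac{5 a^{2}}{4}$)
$I = - \frac{95}{12}$ ($I = -8 + \frac{1}{42 - 30} = -8 + \frac{1}{12} = - \frac{95}{12} \approx -7.9167$)
$X = - \frac{671}{12}$ ($X = \left(- \frac{95}{12} - 25\right) - \left(3 + 20\right) = - \frac{395}{12} - 23 = - \frac{671}{12} \approx -55.917$)
$- 48 \left(-134 + X\right) = - 48 \left(-134 - \frac{671}{12}\right) = \left(-48\right) \left(- \frac{2279}{12}\right) = 9116$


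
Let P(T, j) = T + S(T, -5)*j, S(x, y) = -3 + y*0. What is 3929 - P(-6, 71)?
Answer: 4148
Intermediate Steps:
S(x, y) = -3 (S(x, y) = -3 + 0 = -3)
P(T, j) = T - 3*j
3929 - P(-6, 71) = 3929 - (-6 - 3*71) = 3929 - (-6 - 213) = 3929 - 1*(-219) = 3929 + 219 = 4148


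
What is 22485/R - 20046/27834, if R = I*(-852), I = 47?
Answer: -79364973/61921372 ≈ -1.2817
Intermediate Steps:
R = -40044 (R = 47*(-852) = -40044)
22485/R - 20046/27834 = 22485/(-40044) - 20046/27834 = 22485*(-1/40044) - 20046*1/27834 = -7495/13348 - 3341/4639 = -79364973/61921372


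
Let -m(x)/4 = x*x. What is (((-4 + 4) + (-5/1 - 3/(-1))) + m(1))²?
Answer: 36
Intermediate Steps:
m(x) = -4*x² (m(x) = -4*x*x = -4*x²)
(((-4 + 4) + (-5/1 - 3/(-1))) + m(1))² = (((-4 + 4) + (-5/1 - 3/(-1))) - 4*1²)² = ((0 + (-5*1 - 3*(-1))) - 4*1)² = ((0 + (-5 + 3)) - 4)² = ((0 - 2) - 4)² = (-2 - 4)² = (-6)² = 36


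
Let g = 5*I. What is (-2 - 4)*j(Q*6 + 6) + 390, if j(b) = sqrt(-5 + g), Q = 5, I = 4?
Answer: 390 - 6*sqrt(15) ≈ 366.76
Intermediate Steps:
g = 20 (g = 5*4 = 20)
j(b) = sqrt(15) (j(b) = sqrt(-5 + 20) = sqrt(15))
(-2 - 4)*j(Q*6 + 6) + 390 = (-2 - 4)*sqrt(15) + 390 = -6*sqrt(15) + 390 = 390 - 6*sqrt(15)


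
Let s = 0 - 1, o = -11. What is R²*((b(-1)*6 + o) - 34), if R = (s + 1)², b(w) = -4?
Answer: 0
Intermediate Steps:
s = -1
R = 0 (R = (-1 + 1)² = 0² = 0)
R²*((b(-1)*6 + o) - 34) = 0²*((-4*6 - 11) - 34) = 0*((-24 - 11) - 34) = 0*(-35 - 34) = 0*(-69) = 0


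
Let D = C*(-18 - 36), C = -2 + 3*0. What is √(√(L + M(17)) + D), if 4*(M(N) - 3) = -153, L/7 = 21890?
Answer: √(432 + 2*√612779)/2 ≈ 22.347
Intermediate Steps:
L = 153230 (L = 7*21890 = 153230)
C = -2 (C = -2 + 0 = -2)
M(N) = -141/4 (M(N) = 3 + (¼)*(-153) = 3 - 153/4 = -141/4)
D = 108 (D = -2*(-18 - 36) = -2*(-54) = 108)
√(√(L + M(17)) + D) = √(√(153230 - 141/4) + 108) = √(√(612779/4) + 108) = √(√612779/2 + 108) = √(108 + √612779/2)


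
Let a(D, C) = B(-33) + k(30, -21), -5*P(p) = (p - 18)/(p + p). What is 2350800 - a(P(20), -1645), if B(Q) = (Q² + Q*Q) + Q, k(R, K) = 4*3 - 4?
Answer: 2348647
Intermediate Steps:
k(R, K) = 8 (k(R, K) = 12 - 4 = 8)
B(Q) = Q + 2*Q² (B(Q) = (Q² + Q²) + Q = 2*Q² + Q = Q + 2*Q²)
P(p) = -(-18 + p)/(10*p) (P(p) = -(p - 18)/(5*(p + p)) = -(-18 + p)/(5*(2*p)) = -(-18 + p)*1/(2*p)/5 = -(-18 + p)/(10*p))
a(D, C) = 2153 (a(D, C) = -33*(1 + 2*(-33)) + 8 = -33*(1 - 66) + 8 = -33*(-65) + 8 = 2145 + 8 = 2153)
2350800 - a(P(20), -1645) = 2350800 - 1*2153 = 2350800 - 2153 = 2348647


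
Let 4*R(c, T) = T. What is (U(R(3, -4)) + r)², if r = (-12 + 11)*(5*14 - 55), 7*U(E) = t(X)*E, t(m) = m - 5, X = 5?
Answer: 225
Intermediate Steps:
t(m) = -5 + m
R(c, T) = T/4
U(E) = 0 (U(E) = ((-5 + 5)*E)/7 = (0*E)/7 = (⅐)*0 = 0)
r = -15 (r = -(70 - 55) = -1*15 = -15)
(U(R(3, -4)) + r)² = (0 - 15)² = (-15)² = 225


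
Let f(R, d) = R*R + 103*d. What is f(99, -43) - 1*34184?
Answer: -28812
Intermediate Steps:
f(R, d) = R² + 103*d
f(99, -43) - 1*34184 = (99² + 103*(-43)) - 1*34184 = (9801 - 4429) - 34184 = 5372 - 34184 = -28812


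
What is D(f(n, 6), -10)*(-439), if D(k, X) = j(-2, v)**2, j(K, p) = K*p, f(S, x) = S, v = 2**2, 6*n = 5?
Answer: -28096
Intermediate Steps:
n = 5/6 (n = (1/6)*5 = 5/6 ≈ 0.83333)
v = 4
D(k, X) = 64 (D(k, X) = (-2*4)**2 = (-8)**2 = 64)
D(f(n, 6), -10)*(-439) = 64*(-439) = -28096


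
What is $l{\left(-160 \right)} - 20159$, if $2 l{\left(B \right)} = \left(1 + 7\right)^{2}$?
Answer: $-20127$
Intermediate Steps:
$l{\left(B \right)} = 32$ ($l{\left(B \right)} = \frac{\left(1 + 7\right)^{2}}{2} = \frac{8^{2}}{2} = \frac{1}{2} \cdot 64 = 32$)
$l{\left(-160 \right)} - 20159 = 32 - 20159 = -20127$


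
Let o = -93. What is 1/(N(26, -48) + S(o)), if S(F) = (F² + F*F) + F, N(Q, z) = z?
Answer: 1/17157 ≈ 5.8285e-5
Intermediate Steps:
S(F) = F + 2*F² (S(F) = (F² + F²) + F = 2*F² + F = F + 2*F²)
1/(N(26, -48) + S(o)) = 1/(-48 - 93*(1 + 2*(-93))) = 1/(-48 - 93*(1 - 186)) = 1/(-48 - 93*(-185)) = 1/(-48 + 17205) = 1/17157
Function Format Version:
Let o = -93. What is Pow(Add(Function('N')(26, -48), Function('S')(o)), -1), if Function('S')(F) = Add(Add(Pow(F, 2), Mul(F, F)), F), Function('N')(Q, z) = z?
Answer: Rational(1, 17157) ≈ 5.8285e-5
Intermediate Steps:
Function('S')(F) = Add(F, Mul(2, Pow(F, 2))) (Function('S')(F) = Add(Add(Pow(F, 2), Pow(F, 2)), F) = Add(Mul(2, Pow(F, 2)), F) = Add(F, Mul(2, Pow(F, 2))))
Pow(Add(Function('N')(26, -48), Function('S')(o)), -1) = Pow(Add(-48, Mul(-93, Add(1, Mul(2, -93)))), -1) = Pow(Add(-48, Mul(-93, Add(1, -186))), -1) = Pow(Add(-48, Mul(-93, -185)), -1) = Pow(Add(-48, 17205), -1) = Pow(17157, -1) = Rational(1, 17157)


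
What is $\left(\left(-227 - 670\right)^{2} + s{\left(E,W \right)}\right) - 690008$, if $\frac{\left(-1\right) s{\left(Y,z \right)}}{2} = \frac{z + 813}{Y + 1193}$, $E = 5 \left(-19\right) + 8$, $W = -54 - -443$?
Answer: $\frac{63373151}{553} \approx 1.146 \cdot 10^{5}$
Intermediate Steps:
$W = 389$ ($W = -54 + 443 = 389$)
$E = -87$ ($E = -95 + 8 = -87$)
$s{\left(Y,z \right)} = - \frac{2 \left(813 + z\right)}{1193 + Y}$ ($s{\left(Y,z \right)} = - 2 \frac{z + 813}{Y + 1193} = - 2 \frac{813 + z}{1193 + Y} = - \frac{2 \left(813 + z\right)}{1193 + Y}$)
$\left(\left(-227 - 670\right)^{2} + s{\left(E,W \right)}\right) - 690008 = \left(\left(-227 - 670\right)^{2} + \frac{2 \left(-813 - 389\right)}{1193 - 87}\right) - 690008 = \left(\left(-897\right)^{2} + \frac{2 \left(-813 - 389\right)}{1106}\right) - 690008 = \left(804609 + 2 \cdot \frac{1}{1106} \left(-1202\right)\right) - 690008 = \left(804609 - \frac{1202}{553}\right) - 690008 = \frac{444947575}{553} - 690008 = \frac{63373151}{553}$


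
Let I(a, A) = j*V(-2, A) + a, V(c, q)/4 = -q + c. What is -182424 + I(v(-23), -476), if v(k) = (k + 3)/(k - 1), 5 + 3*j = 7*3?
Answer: -1033867/6 ≈ -1.7231e+5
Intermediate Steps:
j = 16/3 (j = -5/3 + (7*3)/3 = -5/3 + (⅓)*21 = -5/3 + 7 = 16/3 ≈ 5.3333)
v(k) = (3 + k)/(-1 + k)
V(c, q) = -4*q + 4*c (V(c, q) = 4*(-q + c) = 4*(c - q) = -4*q + 4*c)
I(a, A) = -128/3 + a - 64*A/3 (I(a, A) = 16*(-4*A + 4*(-2))/3 + a = 16*(-4*A - 8)/3 + a = 16*(-8 - 4*A)/3 + a = (-128/3 - 64*A/3) + a = -128/3 + a - 64*A/3)
-182424 + I(v(-23), -476) = -182424 + (-128/3 + (3 - 23)/(-1 - 23) - 64/3*(-476)) = -182424 + (-128/3 - 20/(-24) + 30464/3) = -182424 + (-128/3 - 1/24*(-20) + 30464/3) = -182424 + (-128/3 + ⅚ + 30464/3) = -182424 + 60677/6 = -1033867/6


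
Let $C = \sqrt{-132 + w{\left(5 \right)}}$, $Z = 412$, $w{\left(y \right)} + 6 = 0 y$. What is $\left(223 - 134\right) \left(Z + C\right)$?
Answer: $36668 + 89 i \sqrt{138} \approx 36668.0 + 1045.5 i$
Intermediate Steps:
$w{\left(y \right)} = -6$ ($w{\left(y \right)} = -6 + 0 y = -6 + 0 = -6$)
$C = i \sqrt{138}$ ($C = \sqrt{-132 - 6} = \sqrt{-138} = i \sqrt{138} \approx 11.747 i$)
$\left(223 - 134\right) \left(Z + C\right) = \left(223 - 134\right) \left(412 + i \sqrt{138}\right) = 89 \left(412 + i \sqrt{138}\right) = 36668 + 89 i \sqrt{138}$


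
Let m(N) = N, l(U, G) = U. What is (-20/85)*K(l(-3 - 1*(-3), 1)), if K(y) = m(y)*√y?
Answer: 0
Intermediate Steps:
K(y) = y^(3/2) (K(y) = y*√y = y^(3/2))
(-20/85)*K(l(-3 - 1*(-3), 1)) = (-20/85)*(-3 - 1*(-3))^(3/2) = (-20*1/85)*(-3 + 3)^(3/2) = -4*0^(3/2)/17 = -4/17*0 = 0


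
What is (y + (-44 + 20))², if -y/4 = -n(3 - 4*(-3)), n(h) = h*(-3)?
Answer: 41616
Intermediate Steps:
n(h) = -3*h
y = -180 (y = -(-4)*(-3*(3 - 4*(-3))) = -(-4)*(-3*(3 + 12)) = -(-4)*(-3*15) = -(-4)*(-45) = -4*45 = -180)
(y + (-44 + 20))² = (-180 + (-44 + 20))² = (-180 - 24)² = (-204)² = 41616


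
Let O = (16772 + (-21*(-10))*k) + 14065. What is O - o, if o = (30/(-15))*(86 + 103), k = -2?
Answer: 30795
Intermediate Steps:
O = 30417 (O = (16772 - 21*(-10)*(-2)) + 14065 = (16772 + 210*(-2)) + 14065 = (16772 - 420) + 14065 = 16352 + 14065 = 30417)
o = -378 (o = (30*(-1/15))*189 = -2*189 = -378)
O - o = 30417 - 1*(-378) = 30417 + 378 = 30795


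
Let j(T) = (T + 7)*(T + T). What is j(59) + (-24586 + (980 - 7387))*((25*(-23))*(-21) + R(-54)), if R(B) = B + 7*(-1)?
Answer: -372342114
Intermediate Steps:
R(B) = -7 + B (R(B) = B - 7 = -7 + B)
j(T) = 2*T*(7 + T) (j(T) = (7 + T)*(2*T) = 2*T*(7 + T))
j(59) + (-24586 + (980 - 7387))*((25*(-23))*(-21) + R(-54)) = 2*59*(7 + 59) + (-24586 + (980 - 7387))*((25*(-23))*(-21) + (-7 - 54)) = 2*59*66 + (-24586 - 6407)*(-575*(-21) - 61) = 7788 - 30993*(12075 - 61) = 7788 - 30993*12014 = 7788 - 372349902 = -372342114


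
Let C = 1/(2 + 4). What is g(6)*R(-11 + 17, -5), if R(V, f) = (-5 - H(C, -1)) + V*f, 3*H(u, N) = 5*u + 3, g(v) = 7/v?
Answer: -4571/108 ≈ -42.324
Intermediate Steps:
C = 1/6 ≈ 0.16667
H(u, N) = 1 + 5*u/3 (H(u, N) = (5*u + 3)/3 = (3 + 5*u)/3 = 1 + 5*u/3)
R(V, f) = -113/18 + V*f (R(V, f) = (-5 - (1 + (5/3)*(1/6))) + V*f = (-5 - (1 + 5/18)) + V*f = (-5 - 1*23/18) + V*f = (-5 - 23/18) + V*f = -113/18 + V*f)
g(6)*R(-11 + 17, -5) = (7/6)*(-113/18 + (-11 + 17)*(-5)) = (7*(1/6))*(-113/18 + 6*(-5)) = 7*(-113/18 - 30)/6 = (7/6)*(-653/18) = -4571/108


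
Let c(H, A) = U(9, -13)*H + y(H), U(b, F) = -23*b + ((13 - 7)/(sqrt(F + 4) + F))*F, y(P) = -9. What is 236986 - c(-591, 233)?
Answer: 10504199/89 + 69147*I/89 ≈ 1.1802e+5 + 776.93*I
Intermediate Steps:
U(b, F) = -23*b + 6*F/(F + sqrt(4 + F)) (U(b, F) = -23*b + (6/(sqrt(4 + F) + F))*F = -23*b + (6/(F + sqrt(4 + F)))*F = -23*b + 6*F/(F + sqrt(4 + F)))
c(H, A) = -9 + H*(-13 - 3*I)*(2613 - 621*I)/178 (c(H, A) = ((6*(-13) - 23*(-13)*9 - 23*9*sqrt(4 - 13))/(-13 + sqrt(4 - 13)))*H - 9 = ((-78 + 2691 - 23*9*sqrt(-9))/(-13 + sqrt(-9)))*H - 9 = ((-78 + 2691 - 23*9*3*I)/(-13 + 3*I))*H - 9 = (((-13 - 3*I)/178)*(-78 + 2691 - 621*I))*H - 9 = (((-13 - 3*I)/178)*(2613 - 621*I))*H - 9 = ((-13 - 3*I)*(2613 - 621*I)/178)*H - 9 = H*(-13 - 3*I)*(2613 - 621*I)/178 - 9 = -9 + H*(-13 - 3*I)*(2613 - 621*I)/178)
236986 - c(-591, 233) = 236986 - (-9 - 17916/89*(-591) + (117/89)*I*(-591)) = 236986 - (-9 + 10588356/89 - 69147*I/89) = 236986 - (10587555/89 - 69147*I/89) = 236986 + (-10587555/89 + 69147*I/89) = 10504199/89 + 69147*I/89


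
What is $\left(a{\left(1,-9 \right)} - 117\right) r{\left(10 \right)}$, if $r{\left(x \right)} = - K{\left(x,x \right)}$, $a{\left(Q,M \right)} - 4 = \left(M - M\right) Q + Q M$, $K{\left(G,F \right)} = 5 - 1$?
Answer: $488$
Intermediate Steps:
$K{\left(G,F \right)} = 4$ ($K{\left(G,F \right)} = 5 - 1 = 4$)
$a{\left(Q,M \right)} = 4 + M Q$ ($a{\left(Q,M \right)} = 4 + \left(\left(M - M\right) Q + Q M\right) = 4 + \left(0 Q + M Q\right) = 4 + \left(0 + M Q\right) = 4 + M Q$)
$r{\left(x \right)} = -4$ ($r{\left(x \right)} = \left(-1\right) 4 = -4$)
$\left(a{\left(1,-9 \right)} - 117\right) r{\left(10 \right)} = \left(\left(4 - 9\right) - 117\right) \left(-4\right) = \left(-5 - 117\right) \left(-4\right) = \left(-122\right) \left(-4\right) = 488$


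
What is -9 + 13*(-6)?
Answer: -87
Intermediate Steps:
-9 + 13*(-6) = -9 - 78 = -87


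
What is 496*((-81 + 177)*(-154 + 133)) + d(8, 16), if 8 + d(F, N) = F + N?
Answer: -999920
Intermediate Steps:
d(F, N) = -8 + F + N (d(F, N) = -8 + (F + N) = -8 + F + N)
496*((-81 + 177)*(-154 + 133)) + d(8, 16) = 496*((-81 + 177)*(-154 + 133)) + (-8 + 8 + 16) = 496*(96*(-21)) + 16 = 496*(-2016) + 16 = -999936 + 16 = -999920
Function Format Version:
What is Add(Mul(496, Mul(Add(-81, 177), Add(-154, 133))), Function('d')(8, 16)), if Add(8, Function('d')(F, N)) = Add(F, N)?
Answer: -999920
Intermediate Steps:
Function('d')(F, N) = Add(-8, F, N) (Function('d')(F, N) = Add(-8, Add(F, N)) = Add(-8, F, N))
Add(Mul(496, Mul(Add(-81, 177), Add(-154, 133))), Function('d')(8, 16)) = Add(Mul(496, Mul(Add(-81, 177), Add(-154, 133))), Add(-8, 8, 16)) = Add(Mul(496, Mul(96, -21)), 16) = Add(Mul(496, -2016), 16) = Add(-999936, 16) = -999920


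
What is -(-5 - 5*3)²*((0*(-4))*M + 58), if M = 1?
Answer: -23200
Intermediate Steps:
-(-5 - 5*3)²*((0*(-4))*M + 58) = -(-5 - 5*3)²*((0*(-4))*1 + 58) = -(-5 - 15)²*(0*1 + 58) = -(-20)²*(0 + 58) = -400*58 = -1*23200 = -23200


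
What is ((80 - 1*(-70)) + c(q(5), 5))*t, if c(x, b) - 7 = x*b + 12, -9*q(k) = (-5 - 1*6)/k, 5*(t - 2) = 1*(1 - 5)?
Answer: 3064/15 ≈ 204.27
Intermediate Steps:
t = 6/5 (t = 2 + (1*(1 - 5))/5 = 2 + (1*(-4))/5 = 2 + (⅕)*(-4) = 2 - ⅘ = 6/5 ≈ 1.2000)
q(k) = 11/(9*k) (q(k) = -(-5 - 1*6)/(9*k) = -(-5 - 6)/(9*k) = -(-11)/(9*k) = 11/(9*k))
c(x, b) = 19 + b*x (c(x, b) = 7 + (x*b + 12) = 7 + (b*x + 12) = 7 + (12 + b*x) = 19 + b*x)
((80 - 1*(-70)) + c(q(5), 5))*t = ((80 - 1*(-70)) + (19 + 5*((11/9)/5)))*(6/5) = ((80 + 70) + (19 + 5*((11/9)*(⅕))))*(6/5) = (150 + (19 + 5*(11/45)))*(6/5) = (150 + (19 + 11/9))*(6/5) = (150 + 182/9)*(6/5) = (1532/9)*(6/5) = 3064/15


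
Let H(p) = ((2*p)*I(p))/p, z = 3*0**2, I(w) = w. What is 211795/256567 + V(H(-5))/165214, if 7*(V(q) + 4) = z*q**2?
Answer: 17495236431/21194230169 ≈ 0.82547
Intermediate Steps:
z = 0 (z = 3*0 = 0)
H(p) = 2*p (H(p) = ((2*p)*p)/p = (2*p**2)/p = 2*p)
V(q) = -4 (V(q) = -4 + (0*q**2)/7 = -4 + (1/7)*0 = -4 + 0 = -4)
211795/256567 + V(H(-5))/165214 = 211795/256567 - 4/165214 = 211795*(1/256567) - 4*1/165214 = 211795/256567 - 2/82607 = 17495236431/21194230169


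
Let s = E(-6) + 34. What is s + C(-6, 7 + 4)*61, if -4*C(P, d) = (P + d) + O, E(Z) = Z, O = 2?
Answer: -315/4 ≈ -78.750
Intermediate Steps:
s = 28 (s = -6 + 34 = 28)
C(P, d) = -1/2 - P/4 - d/4 (C(P, d) = -((P + d) + 2)/4 = -(2 + P + d)/4 = -1/2 - P/4 - d/4)
s + C(-6, 7 + 4)*61 = 28 + (-1/2 - 1/4*(-6) - (7 + 4)/4)*61 = 28 + (-1/2 + 3/2 - 1/4*11)*61 = 28 + (-1/2 + 3/2 - 11/4)*61 = 28 - 7/4*61 = 28 - 427/4 = -315/4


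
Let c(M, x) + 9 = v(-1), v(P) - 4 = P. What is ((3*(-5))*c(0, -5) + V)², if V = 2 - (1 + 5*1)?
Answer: 7396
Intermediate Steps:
v(P) = 4 + P
V = -4 (V = 2 - (1 + 5) = 2 - 1*6 = 2 - 6 = -4)
c(M, x) = -6 (c(M, x) = -9 + (4 - 1) = -9 + 3 = -6)
((3*(-5))*c(0, -5) + V)² = ((3*(-5))*(-6) - 4)² = (-15*(-6) - 4)² = (90 - 4)² = 86² = 7396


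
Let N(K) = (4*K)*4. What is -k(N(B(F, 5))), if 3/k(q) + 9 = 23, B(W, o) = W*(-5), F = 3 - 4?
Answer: -3/14 ≈ -0.21429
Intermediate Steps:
F = -1
B(W, o) = -5*W
N(K) = 16*K
k(q) = 3/14 (k(q) = 3/(-9 + 23) = 3/14)
-k(N(B(F, 5))) = -1*3/14 = -3/14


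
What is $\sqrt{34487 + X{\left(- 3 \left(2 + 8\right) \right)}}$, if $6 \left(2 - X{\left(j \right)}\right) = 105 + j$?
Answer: $\frac{\sqrt{137906}}{2} \approx 185.68$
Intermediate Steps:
$X{\left(j \right)} = - \frac{31}{2} - \frac{j}{6}$ ($X{\left(j \right)} = 2 - \frac{105 + j}{6} = 2 - \left(\frac{35}{2} + \frac{j}{6}\right) = - \frac{31}{2} - \frac{j}{6}$)
$\sqrt{34487 + X{\left(- 3 \left(2 + 8\right) \right)}} = \sqrt{34487 - \left(\frac{31}{2} + \frac{\left(-3\right) \left(2 + 8\right)}{6}\right)} = \sqrt{34487 - \left(\frac{31}{2} + \frac{\left(-3\right) 10}{6}\right)} = \sqrt{34487 - \frac{21}{2}} = \sqrt{\frac{68953}{2}} = \frac{\sqrt{137906}}{2}$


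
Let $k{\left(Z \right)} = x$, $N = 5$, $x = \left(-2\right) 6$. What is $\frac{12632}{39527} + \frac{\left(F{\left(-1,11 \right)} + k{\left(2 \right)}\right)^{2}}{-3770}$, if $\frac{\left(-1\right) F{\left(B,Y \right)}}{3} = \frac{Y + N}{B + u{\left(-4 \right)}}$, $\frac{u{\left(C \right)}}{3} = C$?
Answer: $\frac{130813504}{434204095} \approx 0.30127$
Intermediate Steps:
$u{\left(C \right)} = 3 C$
$x = -12$
$k{\left(Z \right)} = -12$
$F{\left(B,Y \right)} = - \frac{3 \left(5 + Y\right)}{-12 + B}$ ($F{\left(B,Y \right)} = - 3 \frac{Y + 5}{B + 3 \left(-4\right)} = - 3 \frac{5 + Y}{B - 12} = - 3 \frac{5 + Y}{-12 + B} = - \frac{3 \left(5 + Y\right)}{-12 + B}$)
$\frac{12632}{39527} + \frac{\left(F{\left(-1,11 \right)} + k{\left(2 \right)}\right)^{2}}{-3770} = \frac{12632}{39527} + \frac{\left(\frac{3 \left(-5 - 11\right)}{-12 - 1} - 12\right)^{2}}{-3770} = 12632 \cdot \frac{1}{39527} + \left(\frac{3 \left(-5 - 11\right)}{-13} - 12\right)^{2} \left(- \frac{1}{3770}\right) = \frac{12632}{39527} + \left(3 \left(- \frac{1}{13}\right) \left(-16\right) - 12\right)^{2} \left(- \frac{1}{3770}\right) = \frac{12632}{39527} + \left(\frac{48}{13} - 12\right)^{2} \left(- \frac{1}{3770}\right) = \frac{12632}{39527} + \left(- \frac{108}{13}\right)^{2} \left(- \frac{1}{3770}\right) = \frac{12632}{39527} + \frac{11664}{169} \left(- \frac{1}{3770}\right) = \frac{12632}{39527} - \frac{5832}{318565} = \frac{130813504}{434204095}$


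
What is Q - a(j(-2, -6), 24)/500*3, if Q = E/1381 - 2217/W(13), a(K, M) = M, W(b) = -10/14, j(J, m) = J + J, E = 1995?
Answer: 536017992/172625 ≈ 3105.1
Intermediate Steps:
j(J, m) = 2*J
W(b) = -5/7 (W(b) = -10*1/14 = -5/7)
Q = 21441714/6905 (Q = 1995/1381 - 2217/(-5/7) = 1995*(1/1381) - 2217*(-7/5) = 1995/1381 + 15519/5 = 21441714/6905 ≈ 3105.2)
Q - a(j(-2, -6), 24)/500*3 = 21441714/6905 - 24/500*3 = 21441714/6905 - 24*(1/500)*3 = 21441714/6905 - 6*3/125 = 21441714/6905 - 1*18/125 = 21441714/6905 - 18/125 = 536017992/172625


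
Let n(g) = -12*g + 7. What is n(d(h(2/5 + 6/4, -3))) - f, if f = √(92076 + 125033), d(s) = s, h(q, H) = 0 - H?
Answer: -29 - √217109 ≈ -494.95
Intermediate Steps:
h(q, H) = -H
n(g) = 7 - 12*g
f = √217109 ≈ 465.95
n(d(h(2/5 + 6/4, -3))) - f = (7 - (-12)*(-3)) - √217109 = (7 - 12*3) - √217109 = (7 - 36) - √217109 = -29 - √217109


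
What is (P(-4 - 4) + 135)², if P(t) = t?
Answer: 16129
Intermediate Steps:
(P(-4 - 4) + 135)² = ((-4 - 4) + 135)² = (-8 + 135)² = 127² = 16129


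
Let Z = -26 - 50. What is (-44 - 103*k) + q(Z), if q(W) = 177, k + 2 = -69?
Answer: 7446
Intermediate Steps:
k = -71 (k = -2 - 69 = -71)
Z = -76
(-44 - 103*k) + q(Z) = (-44 - 103*(-71)) + 177 = (-44 + 7313) + 177 = 7269 + 177 = 7446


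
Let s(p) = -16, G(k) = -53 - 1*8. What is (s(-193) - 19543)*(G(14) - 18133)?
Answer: 355856446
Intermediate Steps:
G(k) = -61 (G(k) = -53 - 8 = -61)
(s(-193) - 19543)*(G(14) - 18133) = (-16 - 19543)*(-61 - 18133) = -19559*(-18194) = 355856446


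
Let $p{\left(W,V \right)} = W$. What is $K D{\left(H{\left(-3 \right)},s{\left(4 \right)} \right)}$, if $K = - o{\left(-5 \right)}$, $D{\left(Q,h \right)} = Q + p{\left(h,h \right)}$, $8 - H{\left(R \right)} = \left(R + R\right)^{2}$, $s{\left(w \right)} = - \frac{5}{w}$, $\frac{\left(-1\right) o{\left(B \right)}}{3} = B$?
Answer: $\frac{1755}{4} \approx 438.75$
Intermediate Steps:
$o{\left(B \right)} = - 3 B$
$H{\left(R \right)} = 8 - 4 R^{2}$ ($H{\left(R \right)} = 8 - \left(R + R\right)^{2} = 8 - \left(2 R\right)^{2} = 8 - 4 R^{2}$)
$D{\left(Q,h \right)} = Q + h$
$K = -15$ ($K = - \left(-3\right) \left(-5\right) = \left(-1\right) 15 = -15$)
$K D{\left(H{\left(-3 \right)},s{\left(4 \right)} \right)} = - 15 \left(\left(8 - 4 \left(-3\right)^{2}\right) - \frac{5}{4}\right) = - 15 \left(\left(8 - 36\right) - \frac{5}{4}\right) = - 15 \left(-28 - \frac{5}{4}\right) = \left(-15\right) \left(- \frac{117}{4}\right) = \frac{1755}{4}$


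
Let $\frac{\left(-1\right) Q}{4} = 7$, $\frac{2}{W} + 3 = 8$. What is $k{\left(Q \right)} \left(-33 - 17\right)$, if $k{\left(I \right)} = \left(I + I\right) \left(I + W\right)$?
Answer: $-77280$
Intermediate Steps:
$W = \frac{2}{5}$ ($W = \frac{2}{-3 + 8} = \frac{2}{5} \approx 0.4$)
$Q = -28$ ($Q = \left(-4\right) 7 = -28$)
$k{\left(I \right)} = 2 I \left(\frac{2}{5} + I\right)$ ($k{\left(I \right)} = \left(I + I\right) \left(I + \frac{2}{5}\right) = 2 I \left(\frac{2}{5} + I\right)$)
$k{\left(Q \right)} \left(-33 - 17\right) = \frac{2}{5} \left(-28\right) \left(2 + 5 \left(-28\right)\right) \left(-33 - 17\right) = \frac{2}{5} \left(-28\right) \left(2 - 140\right) \left(-50\right) = \frac{2}{5} \left(-28\right) \left(-138\right) \left(-50\right) = \frac{7728}{5} \left(-50\right) = -77280$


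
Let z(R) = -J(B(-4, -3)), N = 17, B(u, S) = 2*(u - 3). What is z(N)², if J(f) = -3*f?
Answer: 1764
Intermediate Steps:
B(u, S) = -6 + 2*u (B(u, S) = 2*(-3 + u) = -6 + 2*u)
z(R) = -42 (z(R) = -(-3)*(-6 + 2*(-4)) = -(-3)*(-6 - 8) = -(-3)*(-14) = -1*42 = -42)
z(N)² = (-42)² = 1764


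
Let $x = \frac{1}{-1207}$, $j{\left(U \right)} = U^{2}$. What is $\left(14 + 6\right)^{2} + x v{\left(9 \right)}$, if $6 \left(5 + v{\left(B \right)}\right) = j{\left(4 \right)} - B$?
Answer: $\frac{2896823}{7242} \approx 400.0$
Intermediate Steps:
$v{\left(B \right)} = - \frac{7}{3} - \frac{B}{6}$ ($v{\left(B \right)} = -5 + \frac{4^{2} - B}{6} = -5 + \frac{16 - B}{6} = -5 - \left(- \frac{8}{3} + \frac{B}{6}\right) = - \frac{7}{3} - \frac{B}{6}$)
$x = - \frac{1}{1207} \approx -0.0008285$
$\left(14 + 6\right)^{2} + x v{\left(9 \right)} = \left(14 + 6\right)^{2} - \frac{- \frac{7}{3} - \frac{3}{2}}{1207} = 20^{2} - \frac{- \frac{7}{3} - \frac{3}{2}}{1207} = 400 - - \frac{23}{7242} = 400 + \frac{23}{7242} = \frac{2896823}{7242}$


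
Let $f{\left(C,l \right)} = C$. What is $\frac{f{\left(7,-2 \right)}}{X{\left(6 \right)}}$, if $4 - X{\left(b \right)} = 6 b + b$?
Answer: $- \frac{7}{38} \approx -0.18421$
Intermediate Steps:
$X{\left(b \right)} = 4 - 7 b$ ($X{\left(b \right)} = 4 - \left(6 b + b\right) = 4 - 7 b$)
$\frac{f{\left(7,-2 \right)}}{X{\left(6 \right)}} = \frac{7}{4 - 42} = \frac{7}{-38} = 7 \left(- \frac{1}{38}\right) = - \frac{7}{38}$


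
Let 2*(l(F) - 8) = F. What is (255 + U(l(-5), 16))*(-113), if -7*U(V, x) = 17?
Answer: -199784/7 ≈ -28541.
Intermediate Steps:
l(F) = 8 + F/2
U(V, x) = -17/7 (U(V, x) = -1/7*17 = -17/7)
(255 + U(l(-5), 16))*(-113) = (255 - 17/7)*(-113) = (1768/7)*(-113) = -199784/7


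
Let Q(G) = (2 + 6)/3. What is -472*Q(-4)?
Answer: -3776/3 ≈ -1258.7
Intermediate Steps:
Q(G) = 8/3 (Q(G) = 8*(⅓) = 8/3)
-472*Q(-4) = -472*8/3 = -3776/3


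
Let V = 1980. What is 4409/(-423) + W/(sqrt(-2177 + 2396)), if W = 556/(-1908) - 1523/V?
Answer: -4409/423 - 111299*sqrt(219)/22981860 ≈ -10.495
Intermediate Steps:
W = -111299/104940 (W = 556/(-1908) - 1523/1980 = 556*(-1/1908) - 1523*1/1980 = -139/477 - 1523/1980 = -111299/104940 ≈ -1.0606)
4409/(-423) + W/(sqrt(-2177 + 2396)) = 4409/(-423) - 111299/(104940*sqrt(-2177 + 2396)) = 4409*(-1/423) - 111299*sqrt(219)/219/104940 = -4409/423 - 111299*sqrt(219)/22981860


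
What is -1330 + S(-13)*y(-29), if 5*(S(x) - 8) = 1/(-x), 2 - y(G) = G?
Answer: -70299/65 ≈ -1081.5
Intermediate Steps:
y(G) = 2 - G
S(x) = 8 - 1/(5*x) (S(x) = 8 + 1/(5*((-x))) = 8 + (-1/x)/5 = 8 - 1/(5*x))
-1330 + S(-13)*y(-29) = -1330 + (8 - ⅕/(-13))*(2 - 1*(-29)) = -1330 + (8 - ⅕*(-1/13))*(2 + 29) = -1330 + (8 + 1/65)*31 = -1330 + (521/65)*31 = -1330 + 16151/65 = -70299/65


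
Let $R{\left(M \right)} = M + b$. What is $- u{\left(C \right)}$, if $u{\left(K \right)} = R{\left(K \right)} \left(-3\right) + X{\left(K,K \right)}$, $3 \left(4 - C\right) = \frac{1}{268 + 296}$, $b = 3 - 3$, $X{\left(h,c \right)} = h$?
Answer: $\frac{6767}{846} \approx 7.9988$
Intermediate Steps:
$b = 0$ ($b = 3 - 3 = 0$)
$R{\left(M \right)} = M$ ($R{\left(M \right)} = M + 0 = M$)
$C = \frac{6767}{1692}$ ($C = 4 - \frac{1}{3 \left(268 + 296\right)} = 4 - \frac{1}{3 \cdot 564} = 4 - \frac{1}{1692} = \frac{6767}{1692} \approx 3.9994$)
$u{\left(K \right)} = - 2 K$ ($u{\left(K \right)} = K \left(-3\right) + K = - 3 K + K = - 2 K$)
$- u{\left(C \right)} = - \frac{\left(-2\right) 6767}{1692} = \left(-1\right) \left(- \frac{6767}{846}\right) = \frac{6767}{846}$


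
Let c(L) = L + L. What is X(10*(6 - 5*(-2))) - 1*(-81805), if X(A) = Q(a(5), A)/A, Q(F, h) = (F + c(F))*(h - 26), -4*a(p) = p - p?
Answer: 81805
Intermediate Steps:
a(p) = 0 (a(p) = -(p - p)/4 = -1/4*0 = 0)
c(L) = 2*L
Q(F, h) = 3*F*(-26 + h) (Q(F, h) = (F + 2*F)*(h - 26) = (3*F)*(-26 + h) = 3*F*(-26 + h))
X(A) = 0 (X(A) = (3*0*(-26 + A))/A = 0/A = 0)
X(10*(6 - 5*(-2))) - 1*(-81805) = 0 - 1*(-81805) = 0 + 81805 = 81805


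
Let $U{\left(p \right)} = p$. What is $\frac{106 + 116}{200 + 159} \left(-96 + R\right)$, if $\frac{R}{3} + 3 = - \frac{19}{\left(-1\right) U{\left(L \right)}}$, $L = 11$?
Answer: $- \frac{243756}{3949} \approx -61.726$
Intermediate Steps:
$R = - \frac{42}{11}$ ($R = -9 + 3 \left(- \frac{19}{\left(-1\right) 11}\right) = -9 + 3 \left(- \frac{19}{-11}\right) = -9 + 3 \left(\left(-19\right) \left(- \frac{1}{11}\right)\right) = -9 + 3 \cdot \frac{19}{11} = -9 + \frac{57}{11} = - \frac{42}{11} \approx -3.8182$)
$\frac{106 + 116}{200 + 159} \left(-96 + R\right) = \frac{106 + 116}{200 + 159} \left(-96 - \frac{42}{11}\right) = \frac{222}{359} \left(- \frac{1098}{11}\right) = - \frac{243756}{3949}$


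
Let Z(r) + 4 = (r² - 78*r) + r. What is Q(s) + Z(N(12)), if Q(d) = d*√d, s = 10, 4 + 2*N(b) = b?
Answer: -296 + 10*√10 ≈ -264.38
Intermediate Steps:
N(b) = -2 + b/2
Q(d) = d^(3/2)
Z(r) = -4 + r² - 77*r (Z(r) = -4 + ((r² - 78*r) + r) = -4 + (r² - 77*r) = -4 + r² - 77*r)
Q(s) + Z(N(12)) = 10^(3/2) + (-4 + (-2 + (½)*12)² - 77*(-2 + (½)*12)) = 10*√10 + (-4 + (-2 + 6)² - 77*(-2 + 6)) = 10*√10 + (-4 + 4² - 77*4) = 10*√10 + (-4 + 16 - 308) = 10*√10 - 296 = -296 + 10*√10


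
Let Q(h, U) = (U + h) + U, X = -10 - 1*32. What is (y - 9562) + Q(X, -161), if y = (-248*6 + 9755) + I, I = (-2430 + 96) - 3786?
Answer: -7779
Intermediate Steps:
X = -42 (X = -10 - 32 = -42)
I = -6120 (I = -2334 - 3786 = -6120)
Q(h, U) = h + 2*U
y = 2147 (y = (-248*6 + 9755) - 6120 = (-1488 + 9755) - 6120 = 8267 - 6120 = 2147)
(y - 9562) + Q(X, -161) = (2147 - 9562) + (-42 + 2*(-161)) = -7415 + (-42 - 322) = -7415 - 364 = -7779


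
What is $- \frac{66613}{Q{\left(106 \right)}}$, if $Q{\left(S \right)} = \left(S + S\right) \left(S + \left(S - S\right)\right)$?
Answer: $- \frac{66613}{22472} \approx -2.9643$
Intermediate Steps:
$Q{\left(S \right)} = 2 S^{2}$ ($Q{\left(S \right)} = 2 S \left(S + 0\right) = 2 S S = 2 S^{2}$)
$- \frac{66613}{Q{\left(106 \right)}} = - \frac{66613}{2 \cdot 106^{2}} = - \frac{66613}{2 \cdot 11236} = - \frac{66613}{22472}$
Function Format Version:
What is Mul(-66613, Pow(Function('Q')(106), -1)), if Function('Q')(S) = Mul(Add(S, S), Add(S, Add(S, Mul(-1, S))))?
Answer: Rational(-66613, 22472) ≈ -2.9643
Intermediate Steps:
Function('Q')(S) = Mul(2, Pow(S, 2)) (Function('Q')(S) = Mul(Mul(2, S), Add(S, 0)) = Mul(Mul(2, S), S) = Mul(2, Pow(S, 2)))
Mul(-66613, Pow(Function('Q')(106), -1)) = Mul(-66613, Pow(Mul(2, Pow(106, 2)), -1)) = Mul(-66613, Pow(Mul(2, 11236), -1)) = Mul(-66613, Pow(22472, -1)) = Mul(-66613, Rational(1, 22472)) = Rational(-66613, 22472)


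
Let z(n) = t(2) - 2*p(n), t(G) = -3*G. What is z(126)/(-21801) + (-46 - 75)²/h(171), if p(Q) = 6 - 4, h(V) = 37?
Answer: 319188811/806637 ≈ 395.70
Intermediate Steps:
p(Q) = 2
z(n) = -10 (z(n) = -3*2 - 2*2 = -6 - 4 = -10)
z(126)/(-21801) + (-46 - 75)²/h(171) = -10/(-21801) + (-46 - 75)²/37 = -10*(-1/21801) + (-121)²*(1/37) = 10/21801 + 14641*(1/37) = 10/21801 + 14641/37 = 319188811/806637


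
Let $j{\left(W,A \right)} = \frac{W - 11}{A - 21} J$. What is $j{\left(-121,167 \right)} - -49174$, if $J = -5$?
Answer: $\frac{3590032}{73} \approx 49179.0$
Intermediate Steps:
$j{\left(W,A \right)} = - \frac{5 \left(-11 + W\right)}{-21 + A}$ ($j{\left(W,A \right)} = \frac{W - 11}{A - 21} \left(-5\right) = \frac{-11 + W}{-21 + A} \left(-5\right) = - \frac{5 \left(-11 + W\right)}{-21 + A}$)
$j{\left(-121,167 \right)} - -49174 = \frac{5 \left(11 - -121\right)}{-21 + 167} - -49174 = \frac{5 \left(11 + 121\right)}{146} + 49174 = 5 \cdot \frac{1}{146} \cdot 132 + 49174 = \frac{330}{73} + 49174 = \frac{3590032}{73}$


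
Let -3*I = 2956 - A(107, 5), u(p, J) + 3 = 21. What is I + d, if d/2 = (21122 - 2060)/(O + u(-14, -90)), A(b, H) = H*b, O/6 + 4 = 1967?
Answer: -790104/983 ≈ -803.77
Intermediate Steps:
O = 11778 (O = -24 + 6*1967 = -24 + 11802 = 11778)
u(p, J) = 18 (u(p, J) = -3 + 21 = 18)
d = 3177/983 (d = 2*((21122 - 2060)/(11778 + 18)) = 2*(19062/11796) = 2*(19062*(1/11796)) = 2*(3177/1966) = 3177/983 ≈ 3.2319)
I = -807 (I = -(2956 - 5*107)/3 = -(2956 - 1*535)/3 = -(2956 - 535)/3 = -1/3*2421 = -807)
I + d = -807 + 3177/983 = -790104/983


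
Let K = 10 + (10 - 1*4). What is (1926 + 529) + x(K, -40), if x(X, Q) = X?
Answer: 2471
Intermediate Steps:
K = 16 (K = 10 + (10 - 4) = 10 + 6 = 16)
(1926 + 529) + x(K, -40) = (1926 + 529) + 16 = 2455 + 16 = 2471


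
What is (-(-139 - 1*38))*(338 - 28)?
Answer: 54870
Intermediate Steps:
(-(-139 - 1*38))*(338 - 28) = -(-139 - 38)*310 = -1*(-177)*310 = 177*310 = 54870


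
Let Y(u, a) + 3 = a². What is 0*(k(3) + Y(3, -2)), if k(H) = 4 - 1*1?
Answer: 0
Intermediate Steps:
Y(u, a) = -3 + a²
k(H) = 3 (k(H) = 4 - 1 = 3)
0*(k(3) + Y(3, -2)) = 0*(3 + (-3 + (-2)²)) = 0*(3 + (-3 + 4)) = 0*(3 + 1) = 0*4 = 0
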